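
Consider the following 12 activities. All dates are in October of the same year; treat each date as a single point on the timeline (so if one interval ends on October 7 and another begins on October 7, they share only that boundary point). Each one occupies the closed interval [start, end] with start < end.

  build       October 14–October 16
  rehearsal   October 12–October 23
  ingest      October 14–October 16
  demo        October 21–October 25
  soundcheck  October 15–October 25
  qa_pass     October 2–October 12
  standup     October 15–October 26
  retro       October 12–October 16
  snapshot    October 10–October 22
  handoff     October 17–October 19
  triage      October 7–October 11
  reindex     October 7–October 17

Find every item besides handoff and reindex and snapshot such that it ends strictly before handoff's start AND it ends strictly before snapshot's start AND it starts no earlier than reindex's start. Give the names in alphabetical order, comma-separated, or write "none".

Conditions: its end is strictly before handoff's start (X.end < October 17) AND its end is strictly before snapshot's start (X.end < October 10) AND its start is no earlier than reindex's start (X.start >= October 7).
build: end October 16 < October 17? ✓; end October 16 < October 10? ✗; start October 14 >= October 7? ✓ → no.
demo: end October 25 < October 17? ✗; end October 25 < October 10? ✗; start October 21 >= October 7? ✓ → no.
ingest: end October 16 < October 17? ✓; end October 16 < October 10? ✗; start October 14 >= October 7? ✓ → no.
qa_pass: end October 12 < October 17? ✓; end October 12 < October 10? ✗; start October 2 >= October 7? ✗ → no.
rehearsal: end October 23 < October 17? ✗; end October 23 < October 10? ✗; start October 12 >= October 7? ✓ → no.
retro: end October 16 < October 17? ✓; end October 16 < October 10? ✗; start October 12 >= October 7? ✓ → no.
soundcheck: end October 25 < October 17? ✗; end October 25 < October 10? ✗; start October 15 >= October 7? ✓ → no.
standup: end October 26 < October 17? ✗; end October 26 < October 10? ✗; start October 15 >= October 7? ✓ → no.
triage: end October 11 < October 17? ✓; end October 11 < October 10? ✗; start October 7 >= October 7? ✓ → no.
Result: none.

none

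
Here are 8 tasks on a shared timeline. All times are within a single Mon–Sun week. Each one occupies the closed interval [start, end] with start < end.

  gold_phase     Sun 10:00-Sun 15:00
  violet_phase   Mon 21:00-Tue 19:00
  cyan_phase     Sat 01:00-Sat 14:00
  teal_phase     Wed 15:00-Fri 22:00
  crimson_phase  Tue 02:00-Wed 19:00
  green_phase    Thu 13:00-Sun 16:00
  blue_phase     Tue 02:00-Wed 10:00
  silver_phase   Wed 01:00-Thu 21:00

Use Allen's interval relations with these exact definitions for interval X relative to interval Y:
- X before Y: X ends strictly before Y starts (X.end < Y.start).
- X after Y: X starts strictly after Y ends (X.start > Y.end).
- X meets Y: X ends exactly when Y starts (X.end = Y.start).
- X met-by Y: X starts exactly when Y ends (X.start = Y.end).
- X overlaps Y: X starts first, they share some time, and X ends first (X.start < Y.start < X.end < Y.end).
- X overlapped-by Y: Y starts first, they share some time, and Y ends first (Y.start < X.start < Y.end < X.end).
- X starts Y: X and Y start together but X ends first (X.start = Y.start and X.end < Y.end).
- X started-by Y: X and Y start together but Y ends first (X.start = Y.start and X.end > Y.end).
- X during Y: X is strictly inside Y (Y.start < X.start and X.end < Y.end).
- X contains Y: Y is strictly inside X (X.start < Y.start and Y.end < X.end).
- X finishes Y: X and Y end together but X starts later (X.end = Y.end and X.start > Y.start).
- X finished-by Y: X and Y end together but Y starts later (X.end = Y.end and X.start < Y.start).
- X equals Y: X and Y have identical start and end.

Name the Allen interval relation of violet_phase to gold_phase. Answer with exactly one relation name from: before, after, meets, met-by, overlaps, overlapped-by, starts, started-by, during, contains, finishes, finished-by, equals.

before

violet_phase = [Mon 21:00, Tue 19:00]; gold_phase = [Sun 10:00, Sun 15:00].
Compare endpoints: violet_phase.start < gold_phase.start, violet_phase.start < gold_phase.end, violet_phase.end < gold_phase.start, violet_phase.end < gold_phase.end.
That pattern is 'before'.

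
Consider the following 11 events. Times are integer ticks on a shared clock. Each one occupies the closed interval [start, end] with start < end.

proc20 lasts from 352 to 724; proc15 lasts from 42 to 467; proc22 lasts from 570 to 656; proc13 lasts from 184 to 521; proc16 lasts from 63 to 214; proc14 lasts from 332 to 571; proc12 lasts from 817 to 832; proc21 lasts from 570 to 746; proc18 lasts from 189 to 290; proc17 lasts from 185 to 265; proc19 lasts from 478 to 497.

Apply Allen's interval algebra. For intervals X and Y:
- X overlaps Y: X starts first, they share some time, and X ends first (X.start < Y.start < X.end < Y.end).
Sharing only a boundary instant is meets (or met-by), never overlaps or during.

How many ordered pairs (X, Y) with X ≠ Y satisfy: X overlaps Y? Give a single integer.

13

Checking all 110 ordered pairs for relation 'overlaps'; matching pairs in alphabetical order:
(proc13, proc14): proc13 overlaps proc14 ✓
(proc13, proc20): proc13 overlaps proc20 ✓
(proc14, proc20): proc14 overlaps proc20 ✓
(proc14, proc21): proc14 overlaps proc21 ✓
(proc14, proc22): proc14 overlaps proc22 ✓
(proc15, proc13): proc15 overlaps proc13 ✓
(proc15, proc14): proc15 overlaps proc14 ✓
(proc15, proc20): proc15 overlaps proc20 ✓
(proc16, proc13): proc16 overlaps proc13 ✓
(proc16, proc17): proc16 overlaps proc17 ✓
(proc16, proc18): proc16 overlaps proc18 ✓
(proc17, proc18): proc17 overlaps proc18 ✓
(proc20, proc21): proc20 overlaps proc21 ✓
Count: 13.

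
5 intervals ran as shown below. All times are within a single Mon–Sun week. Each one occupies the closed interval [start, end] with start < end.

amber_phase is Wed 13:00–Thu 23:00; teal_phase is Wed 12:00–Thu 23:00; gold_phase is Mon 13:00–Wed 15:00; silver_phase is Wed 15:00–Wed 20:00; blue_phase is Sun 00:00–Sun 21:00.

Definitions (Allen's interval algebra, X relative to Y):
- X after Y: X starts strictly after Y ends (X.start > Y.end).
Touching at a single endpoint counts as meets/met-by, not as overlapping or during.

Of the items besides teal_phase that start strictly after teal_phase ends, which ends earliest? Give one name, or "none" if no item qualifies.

blue_phase

Target teal_phase = [Wed 12:00, Thu 23:00].
amber_phase [Wed 13:00, Thu 23:00] → finishes → excluded.
blue_phase [Sun 00:00, Sun 21:00] → after → candidate.
gold_phase [Mon 13:00, Wed 15:00] → overlaps → excluded.
silver_phase [Wed 15:00, Wed 20:00] → during → excluded.
Among candidates, earliest end is Sun 21:00 → blue_phase.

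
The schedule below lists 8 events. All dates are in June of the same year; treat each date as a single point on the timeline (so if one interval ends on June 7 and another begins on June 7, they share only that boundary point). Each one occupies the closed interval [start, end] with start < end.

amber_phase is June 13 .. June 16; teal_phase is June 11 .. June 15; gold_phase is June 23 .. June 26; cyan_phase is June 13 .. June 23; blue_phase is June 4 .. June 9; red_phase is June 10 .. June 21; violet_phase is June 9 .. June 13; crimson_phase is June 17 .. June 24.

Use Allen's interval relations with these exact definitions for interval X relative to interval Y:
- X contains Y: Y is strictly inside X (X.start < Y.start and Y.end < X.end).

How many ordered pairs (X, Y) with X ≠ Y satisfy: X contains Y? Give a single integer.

Checking all 56 ordered pairs for relation 'contains'; matching pairs in alphabetical order:
(red_phase, amber_phase): red_phase contains amber_phase ✓
(red_phase, teal_phase): red_phase contains teal_phase ✓
Count: 2.

2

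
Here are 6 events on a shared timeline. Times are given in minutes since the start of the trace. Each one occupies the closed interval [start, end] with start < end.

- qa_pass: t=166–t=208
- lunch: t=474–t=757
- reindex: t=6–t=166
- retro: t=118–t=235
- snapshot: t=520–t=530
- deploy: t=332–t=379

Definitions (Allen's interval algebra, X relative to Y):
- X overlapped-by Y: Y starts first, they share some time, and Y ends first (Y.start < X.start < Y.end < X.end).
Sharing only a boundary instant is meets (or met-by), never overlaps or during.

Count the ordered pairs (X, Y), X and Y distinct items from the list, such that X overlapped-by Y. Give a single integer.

Checking all 30 ordered pairs for relation 'overlapped-by'; matching pairs in alphabetical order:
(retro, reindex): retro overlapped-by reindex ✓
Count: 1.

1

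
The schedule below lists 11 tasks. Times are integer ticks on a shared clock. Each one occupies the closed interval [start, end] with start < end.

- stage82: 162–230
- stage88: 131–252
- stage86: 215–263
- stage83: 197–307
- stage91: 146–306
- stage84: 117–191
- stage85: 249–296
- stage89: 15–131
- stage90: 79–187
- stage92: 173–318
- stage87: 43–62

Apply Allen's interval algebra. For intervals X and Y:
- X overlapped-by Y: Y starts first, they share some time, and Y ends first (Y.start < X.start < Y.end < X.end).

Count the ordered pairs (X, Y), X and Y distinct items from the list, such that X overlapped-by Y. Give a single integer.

Checking all 110 ordered pairs for relation 'overlapped-by'; matching pairs in alphabetical order:
(stage82, stage84): stage82 overlapped-by stage84 ✓
(stage82, stage90): stage82 overlapped-by stage90 ✓
(stage83, stage82): stage83 overlapped-by stage82 ✓
(stage83, stage88): stage83 overlapped-by stage88 ✓
(stage83, stage91): stage83 overlapped-by stage91 ✓
(stage84, stage89): stage84 overlapped-by stage89 ✓
(stage84, stage90): stage84 overlapped-by stage90 ✓
(stage85, stage86): stage85 overlapped-by stage86 ✓
(stage85, stage88): stage85 overlapped-by stage88 ✓
(stage86, stage82): stage86 overlapped-by stage82 ✓
(stage86, stage88): stage86 overlapped-by stage88 ✓
(stage88, stage84): stage88 overlapped-by stage84 ✓
(stage88, stage90): stage88 overlapped-by stage90 ✓
(stage90, stage89): stage90 overlapped-by stage89 ✓
(stage91, stage84): stage91 overlapped-by stage84 ✓
(stage91, stage88): stage91 overlapped-by stage88 ✓
(stage91, stage90): stage91 overlapped-by stage90 ✓
(stage92, stage82): stage92 overlapped-by stage82 ✓
(stage92, stage84): stage92 overlapped-by stage84 ✓
(stage92, stage88): stage92 overlapped-by stage88 ✓
(stage92, stage90): stage92 overlapped-by stage90 ✓
(stage92, stage91): stage92 overlapped-by stage91 ✓
Count: 22.

22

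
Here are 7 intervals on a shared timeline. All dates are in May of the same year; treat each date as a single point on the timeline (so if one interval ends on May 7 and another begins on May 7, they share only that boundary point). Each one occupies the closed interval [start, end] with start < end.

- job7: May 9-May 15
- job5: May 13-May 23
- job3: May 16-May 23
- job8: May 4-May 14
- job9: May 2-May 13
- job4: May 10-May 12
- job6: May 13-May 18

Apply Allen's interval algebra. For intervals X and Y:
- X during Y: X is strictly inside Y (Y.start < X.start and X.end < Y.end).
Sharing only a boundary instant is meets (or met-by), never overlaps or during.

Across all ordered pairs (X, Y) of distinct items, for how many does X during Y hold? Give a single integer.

Checking all 42 ordered pairs for relation 'during'; matching pairs in alphabetical order:
(job4, job7): job4 during job7 ✓
(job4, job8): job4 during job8 ✓
(job4, job9): job4 during job9 ✓
Count: 3.

3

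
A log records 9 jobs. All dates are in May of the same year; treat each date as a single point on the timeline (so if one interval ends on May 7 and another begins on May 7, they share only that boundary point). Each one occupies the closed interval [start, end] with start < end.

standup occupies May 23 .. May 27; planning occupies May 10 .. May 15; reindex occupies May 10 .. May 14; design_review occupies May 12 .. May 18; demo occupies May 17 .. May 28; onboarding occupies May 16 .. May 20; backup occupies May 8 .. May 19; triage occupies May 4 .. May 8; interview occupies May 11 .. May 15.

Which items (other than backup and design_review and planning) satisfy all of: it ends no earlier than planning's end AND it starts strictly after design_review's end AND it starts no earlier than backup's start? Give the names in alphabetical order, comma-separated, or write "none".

Conditions: its end is no earlier than planning's end (X.end >= May 15) AND its start is strictly after design_review's end (X.start > May 18) AND its start is no earlier than backup's start (X.start >= May 8).
demo: end May 28 >= May 15? ✓; start May 17 > May 18? ✗; start May 17 >= May 8? ✓ → no.
interview: end May 15 >= May 15? ✓; start May 11 > May 18? ✗; start May 11 >= May 8? ✓ → no.
onboarding: end May 20 >= May 15? ✓; start May 16 > May 18? ✗; start May 16 >= May 8? ✓ → no.
reindex: end May 14 >= May 15? ✗; start May 10 > May 18? ✗; start May 10 >= May 8? ✓ → no.
standup: end May 27 >= May 15? ✓; start May 23 > May 18? ✓; start May 23 >= May 8? ✓ → yes.
triage: end May 8 >= May 15? ✗; start May 4 > May 18? ✗; start May 4 >= May 8? ✗ → no.
Result: standup.

standup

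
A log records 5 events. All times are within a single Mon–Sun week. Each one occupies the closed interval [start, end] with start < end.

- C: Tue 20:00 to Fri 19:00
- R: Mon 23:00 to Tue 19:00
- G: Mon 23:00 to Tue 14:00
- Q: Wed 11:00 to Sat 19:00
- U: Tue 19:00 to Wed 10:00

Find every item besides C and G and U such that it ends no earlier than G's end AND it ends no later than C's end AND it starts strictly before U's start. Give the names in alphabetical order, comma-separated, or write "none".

R

Conditions: its end is no earlier than G's end (X.end >= Tue 14:00) AND its end is no later than C's end (X.end <= Fri 19:00) AND its start is strictly before U's start (X.start < Tue 19:00).
Q: end Sat 19:00 >= Tue 14:00? ✓; end Sat 19:00 <= Fri 19:00? ✗; start Wed 11:00 < Tue 19:00? ✗ → no.
R: end Tue 19:00 >= Tue 14:00? ✓; end Tue 19:00 <= Fri 19:00? ✓; start Mon 23:00 < Tue 19:00? ✓ → yes.
Result: R.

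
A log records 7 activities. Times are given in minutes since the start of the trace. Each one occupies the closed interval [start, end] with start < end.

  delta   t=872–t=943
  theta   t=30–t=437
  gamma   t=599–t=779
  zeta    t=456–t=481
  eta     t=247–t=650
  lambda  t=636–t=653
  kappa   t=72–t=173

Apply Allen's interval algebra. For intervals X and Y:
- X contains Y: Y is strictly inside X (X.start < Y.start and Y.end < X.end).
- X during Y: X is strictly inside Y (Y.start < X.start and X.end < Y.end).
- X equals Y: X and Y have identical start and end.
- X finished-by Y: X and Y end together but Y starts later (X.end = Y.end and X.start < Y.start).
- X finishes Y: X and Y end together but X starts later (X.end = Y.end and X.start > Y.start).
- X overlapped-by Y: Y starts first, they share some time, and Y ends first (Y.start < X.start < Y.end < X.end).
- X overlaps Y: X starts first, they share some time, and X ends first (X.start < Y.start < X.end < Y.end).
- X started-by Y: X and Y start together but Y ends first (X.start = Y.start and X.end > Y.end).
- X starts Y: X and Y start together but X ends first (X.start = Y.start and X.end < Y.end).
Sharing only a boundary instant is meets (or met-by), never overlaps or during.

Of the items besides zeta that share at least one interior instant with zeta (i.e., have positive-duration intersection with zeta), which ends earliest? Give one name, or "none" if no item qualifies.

Target zeta = [t=456, t=481].
delta [t=872, t=943] → after → excluded.
eta [t=247, t=650] → contains → candidate.
gamma [t=599, t=779] → after → excluded.
kappa [t=72, t=173] → before → excluded.
lambda [t=636, t=653] → after → excluded.
theta [t=30, t=437] → before → excluded.
Among candidates, earliest end is t=650 → eta.

eta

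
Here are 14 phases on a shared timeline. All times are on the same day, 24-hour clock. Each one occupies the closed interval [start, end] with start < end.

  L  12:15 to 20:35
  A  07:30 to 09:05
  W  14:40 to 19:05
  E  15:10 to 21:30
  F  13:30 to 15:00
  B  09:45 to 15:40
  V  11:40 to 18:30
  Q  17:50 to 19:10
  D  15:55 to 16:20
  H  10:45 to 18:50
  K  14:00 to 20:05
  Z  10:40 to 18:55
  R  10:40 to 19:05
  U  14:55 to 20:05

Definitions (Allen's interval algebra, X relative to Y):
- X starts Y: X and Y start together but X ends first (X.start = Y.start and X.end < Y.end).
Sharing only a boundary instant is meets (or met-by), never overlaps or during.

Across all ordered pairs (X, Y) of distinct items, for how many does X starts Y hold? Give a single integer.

Checking all 182 ordered pairs for relation 'starts'; matching pairs in alphabetical order:
(Z, R): Z starts R ✓
Count: 1.

1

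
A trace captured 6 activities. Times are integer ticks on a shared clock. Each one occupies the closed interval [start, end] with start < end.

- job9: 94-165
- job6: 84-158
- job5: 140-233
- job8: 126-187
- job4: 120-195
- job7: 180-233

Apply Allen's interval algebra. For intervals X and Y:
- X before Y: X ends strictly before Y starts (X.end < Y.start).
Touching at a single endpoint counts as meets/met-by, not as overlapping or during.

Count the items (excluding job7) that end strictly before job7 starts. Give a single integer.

2

Target job7 = [180, 233].
job4 [120, 195] → overlaps → no.
job5 [140, 233] → finished-by → no.
job6 [84, 158] → before → counts.
job8 [126, 187] → overlaps → no.
job9 [94, 165] → before → counts.
Total: 2.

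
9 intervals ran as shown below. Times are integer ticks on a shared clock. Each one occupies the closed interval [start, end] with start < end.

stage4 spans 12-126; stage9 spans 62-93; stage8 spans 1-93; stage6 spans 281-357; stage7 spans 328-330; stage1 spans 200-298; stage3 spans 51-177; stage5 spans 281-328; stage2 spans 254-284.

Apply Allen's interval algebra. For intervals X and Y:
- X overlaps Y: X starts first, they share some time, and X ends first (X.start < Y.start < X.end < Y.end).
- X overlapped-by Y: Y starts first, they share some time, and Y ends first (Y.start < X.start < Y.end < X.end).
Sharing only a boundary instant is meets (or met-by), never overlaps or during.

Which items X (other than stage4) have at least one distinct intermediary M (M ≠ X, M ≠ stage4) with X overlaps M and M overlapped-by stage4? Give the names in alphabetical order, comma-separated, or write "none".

Target stage4 = [12, 126].
Intermediaries M with M overlapped-by stage4: stage3.
Via stage3 — items with X overlaps stage3: stage8.
Union: stage8.

stage8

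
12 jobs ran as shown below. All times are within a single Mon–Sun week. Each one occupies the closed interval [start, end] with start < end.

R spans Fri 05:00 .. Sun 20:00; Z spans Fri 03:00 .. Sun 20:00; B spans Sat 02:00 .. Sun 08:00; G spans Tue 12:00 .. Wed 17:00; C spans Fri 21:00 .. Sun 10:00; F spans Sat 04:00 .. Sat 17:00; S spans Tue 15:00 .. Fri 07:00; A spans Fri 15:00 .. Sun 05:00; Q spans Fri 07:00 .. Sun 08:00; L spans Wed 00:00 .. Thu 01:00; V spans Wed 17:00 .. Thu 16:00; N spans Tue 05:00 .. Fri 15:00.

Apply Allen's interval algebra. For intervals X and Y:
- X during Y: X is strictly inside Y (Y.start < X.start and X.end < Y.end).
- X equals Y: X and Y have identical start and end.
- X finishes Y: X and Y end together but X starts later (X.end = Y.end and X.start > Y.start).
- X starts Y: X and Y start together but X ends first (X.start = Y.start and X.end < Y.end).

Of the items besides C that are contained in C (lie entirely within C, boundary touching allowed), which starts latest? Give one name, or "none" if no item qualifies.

F

Target C = [Fri 21:00, Sun 10:00].
A [Fri 15:00, Sun 05:00] → overlaps → excluded.
B [Sat 02:00, Sun 08:00] → during → candidate.
F [Sat 04:00, Sat 17:00] → during → candidate.
G [Tue 12:00, Wed 17:00] → before → excluded.
L [Wed 00:00, Thu 01:00] → before → excluded.
N [Tue 05:00, Fri 15:00] → before → excluded.
Q [Fri 07:00, Sun 08:00] → overlaps → excluded.
R [Fri 05:00, Sun 20:00] → contains → excluded.
S [Tue 15:00, Fri 07:00] → before → excluded.
V [Wed 17:00, Thu 16:00] → before → excluded.
Z [Fri 03:00, Sun 20:00] → contains → excluded.
Among candidates, latest start is Sat 04:00 → F.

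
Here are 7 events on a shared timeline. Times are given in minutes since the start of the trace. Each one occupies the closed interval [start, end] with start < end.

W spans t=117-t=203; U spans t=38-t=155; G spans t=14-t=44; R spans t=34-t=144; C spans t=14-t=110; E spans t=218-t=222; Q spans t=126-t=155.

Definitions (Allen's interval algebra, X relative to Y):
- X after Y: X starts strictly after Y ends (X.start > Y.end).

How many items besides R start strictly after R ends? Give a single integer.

1

Target R = [t=34, t=144].
C [t=14, t=110] → overlaps → no.
E [t=218, t=222] → after → counts.
G [t=14, t=44] → overlaps → no.
Q [t=126, t=155] → overlapped-by → no.
U [t=38, t=155] → overlapped-by → no.
W [t=117, t=203] → overlapped-by → no.
Total: 1.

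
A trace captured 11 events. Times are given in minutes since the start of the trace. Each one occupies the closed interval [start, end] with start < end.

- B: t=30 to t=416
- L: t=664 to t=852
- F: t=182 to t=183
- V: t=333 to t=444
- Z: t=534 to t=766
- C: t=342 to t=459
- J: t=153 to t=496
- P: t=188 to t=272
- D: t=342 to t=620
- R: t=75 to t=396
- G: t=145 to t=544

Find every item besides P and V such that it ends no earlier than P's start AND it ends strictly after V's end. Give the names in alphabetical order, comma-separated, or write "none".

Conditions: its end is no earlier than P's start (X.end >= t=188) AND its end is strictly after V's end (X.end > t=444).
B: end t=416 >= t=188? ✓; end t=416 > t=444? ✗ → no.
C: end t=459 >= t=188? ✓; end t=459 > t=444? ✓ → yes.
D: end t=620 >= t=188? ✓; end t=620 > t=444? ✓ → yes.
F: end t=183 >= t=188? ✗; end t=183 > t=444? ✗ → no.
G: end t=544 >= t=188? ✓; end t=544 > t=444? ✓ → yes.
J: end t=496 >= t=188? ✓; end t=496 > t=444? ✓ → yes.
L: end t=852 >= t=188? ✓; end t=852 > t=444? ✓ → yes.
R: end t=396 >= t=188? ✓; end t=396 > t=444? ✗ → no.
Z: end t=766 >= t=188? ✓; end t=766 > t=444? ✓ → yes.
Result: C, D, G, J, L, Z.

C, D, G, J, L, Z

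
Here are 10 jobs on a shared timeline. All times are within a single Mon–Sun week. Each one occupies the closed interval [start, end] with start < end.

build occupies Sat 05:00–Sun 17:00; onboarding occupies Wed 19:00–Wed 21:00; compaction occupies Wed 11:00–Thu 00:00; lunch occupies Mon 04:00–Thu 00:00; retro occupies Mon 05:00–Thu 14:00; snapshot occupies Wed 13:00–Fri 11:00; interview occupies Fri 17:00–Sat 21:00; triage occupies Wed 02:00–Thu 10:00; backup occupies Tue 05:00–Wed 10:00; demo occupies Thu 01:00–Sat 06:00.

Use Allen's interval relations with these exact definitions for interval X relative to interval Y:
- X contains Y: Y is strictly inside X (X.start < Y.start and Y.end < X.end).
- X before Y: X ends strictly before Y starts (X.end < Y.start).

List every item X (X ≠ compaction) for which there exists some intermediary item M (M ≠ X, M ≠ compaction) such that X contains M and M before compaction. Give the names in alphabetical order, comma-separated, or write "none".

lunch, retro

Target compaction = [Wed 11:00, Thu 00:00].
Intermediaries M with M before compaction: backup.
Via backup — items with X contains backup: lunch, retro.
Union: lunch, retro.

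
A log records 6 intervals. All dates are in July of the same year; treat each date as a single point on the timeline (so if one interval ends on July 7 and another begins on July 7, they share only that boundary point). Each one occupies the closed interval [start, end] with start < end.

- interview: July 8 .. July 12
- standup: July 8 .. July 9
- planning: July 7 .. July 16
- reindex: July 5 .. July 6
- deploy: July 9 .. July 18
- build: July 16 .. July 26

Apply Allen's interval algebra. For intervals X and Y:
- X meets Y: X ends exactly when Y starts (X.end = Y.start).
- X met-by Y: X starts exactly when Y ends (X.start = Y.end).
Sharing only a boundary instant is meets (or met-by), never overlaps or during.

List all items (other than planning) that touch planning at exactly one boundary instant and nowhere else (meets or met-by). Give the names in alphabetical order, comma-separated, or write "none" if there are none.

Target planning = [July 7, July 16].
build [July 16, July 26] → met-by → yes.
deploy [July 9, July 18] → overlapped-by → no.
interview [July 8, July 12] → during → no.
reindex [July 5, July 6] → before → no.
standup [July 8, July 9] → during → no.
Result: build.

build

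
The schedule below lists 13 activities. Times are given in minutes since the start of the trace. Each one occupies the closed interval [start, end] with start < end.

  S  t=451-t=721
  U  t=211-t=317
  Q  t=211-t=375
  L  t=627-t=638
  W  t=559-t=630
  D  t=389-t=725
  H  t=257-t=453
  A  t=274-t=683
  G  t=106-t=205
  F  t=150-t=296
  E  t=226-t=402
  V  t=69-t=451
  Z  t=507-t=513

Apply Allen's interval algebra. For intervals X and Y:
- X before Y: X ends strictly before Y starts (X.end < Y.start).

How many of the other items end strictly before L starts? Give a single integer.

Target L = [t=627, t=638].
A [t=274, t=683] → contains → no.
D [t=389, t=725] → contains → no.
E [t=226, t=402] → before → counts.
F [t=150, t=296] → before → counts.
G [t=106, t=205] → before → counts.
H [t=257, t=453] → before → counts.
Q [t=211, t=375] → before → counts.
S [t=451, t=721] → contains → no.
U [t=211, t=317] → before → counts.
V [t=69, t=451] → before → counts.
W [t=559, t=630] → overlaps → no.
Z [t=507, t=513] → before → counts.
Total: 8.

8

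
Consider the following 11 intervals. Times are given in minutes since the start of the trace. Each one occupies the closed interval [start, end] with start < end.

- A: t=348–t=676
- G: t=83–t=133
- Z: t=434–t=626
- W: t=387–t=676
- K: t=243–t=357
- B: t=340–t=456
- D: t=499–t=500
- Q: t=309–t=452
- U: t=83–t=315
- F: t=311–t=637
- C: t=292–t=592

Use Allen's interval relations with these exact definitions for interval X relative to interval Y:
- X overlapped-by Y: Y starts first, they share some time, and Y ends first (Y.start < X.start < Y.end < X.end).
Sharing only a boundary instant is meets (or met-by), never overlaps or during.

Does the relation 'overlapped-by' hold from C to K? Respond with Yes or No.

C = [t=292, t=592], K = [t=243, t=357].
Actual relation of C to K: overlapped-by.
Asked whether 'overlapped-by' holds → Yes.

Yes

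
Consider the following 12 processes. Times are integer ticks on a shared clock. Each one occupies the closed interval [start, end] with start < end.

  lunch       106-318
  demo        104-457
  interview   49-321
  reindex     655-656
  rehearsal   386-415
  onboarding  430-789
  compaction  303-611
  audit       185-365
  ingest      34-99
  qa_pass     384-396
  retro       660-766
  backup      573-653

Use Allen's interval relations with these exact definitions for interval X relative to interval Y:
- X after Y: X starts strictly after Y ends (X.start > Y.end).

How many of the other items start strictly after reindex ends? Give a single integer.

Target reindex = [655, 656].
audit [185, 365] → before → no.
backup [573, 653] → before → no.
compaction [303, 611] → before → no.
demo [104, 457] → before → no.
ingest [34, 99] → before → no.
interview [49, 321] → before → no.
lunch [106, 318] → before → no.
onboarding [430, 789] → contains → no.
qa_pass [384, 396] → before → no.
rehearsal [386, 415] → before → no.
retro [660, 766] → after → counts.
Total: 1.

1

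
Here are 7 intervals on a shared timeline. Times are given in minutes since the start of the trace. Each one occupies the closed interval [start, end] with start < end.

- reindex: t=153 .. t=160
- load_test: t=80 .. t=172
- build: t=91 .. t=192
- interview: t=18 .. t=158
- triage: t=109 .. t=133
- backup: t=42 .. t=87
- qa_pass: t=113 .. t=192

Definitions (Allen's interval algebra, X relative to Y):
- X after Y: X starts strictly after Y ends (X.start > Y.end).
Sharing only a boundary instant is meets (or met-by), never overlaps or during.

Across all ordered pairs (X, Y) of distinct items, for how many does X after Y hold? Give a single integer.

Checking all 42 ordered pairs for relation 'after'; matching pairs in alphabetical order:
(build, backup): build after backup ✓
(qa_pass, backup): qa_pass after backup ✓
(reindex, backup): reindex after backup ✓
(reindex, triage): reindex after triage ✓
(triage, backup): triage after backup ✓
Count: 5.

5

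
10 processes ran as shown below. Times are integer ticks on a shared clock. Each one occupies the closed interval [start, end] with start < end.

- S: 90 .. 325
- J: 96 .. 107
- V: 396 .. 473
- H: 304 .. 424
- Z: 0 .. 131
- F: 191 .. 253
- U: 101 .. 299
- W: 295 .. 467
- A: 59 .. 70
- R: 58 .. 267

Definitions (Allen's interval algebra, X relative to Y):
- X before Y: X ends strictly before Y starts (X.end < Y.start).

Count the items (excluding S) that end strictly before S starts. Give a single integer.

1

Target S = [90, 325].
A [59, 70] → before → counts.
F [191, 253] → during → no.
H [304, 424] → overlapped-by → no.
J [96, 107] → during → no.
R [58, 267] → overlaps → no.
U [101, 299] → during → no.
V [396, 473] → after → no.
W [295, 467] → overlapped-by → no.
Z [0, 131] → overlaps → no.
Total: 1.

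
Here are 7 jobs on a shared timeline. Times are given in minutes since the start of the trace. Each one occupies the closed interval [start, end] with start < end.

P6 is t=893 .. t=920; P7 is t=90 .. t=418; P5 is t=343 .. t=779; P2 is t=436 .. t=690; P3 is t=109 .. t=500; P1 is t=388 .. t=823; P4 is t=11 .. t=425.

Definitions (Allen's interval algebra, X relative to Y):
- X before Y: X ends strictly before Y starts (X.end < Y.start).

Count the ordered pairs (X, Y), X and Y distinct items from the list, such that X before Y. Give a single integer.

Checking all 42 ordered pairs for relation 'before'; matching pairs in alphabetical order:
(P1, P6): P1 before P6 ✓
(P2, P6): P2 before P6 ✓
(P3, P6): P3 before P6 ✓
(P4, P2): P4 before P2 ✓
(P4, P6): P4 before P6 ✓
(P5, P6): P5 before P6 ✓
(P7, P2): P7 before P2 ✓
(P7, P6): P7 before P6 ✓
Count: 8.

8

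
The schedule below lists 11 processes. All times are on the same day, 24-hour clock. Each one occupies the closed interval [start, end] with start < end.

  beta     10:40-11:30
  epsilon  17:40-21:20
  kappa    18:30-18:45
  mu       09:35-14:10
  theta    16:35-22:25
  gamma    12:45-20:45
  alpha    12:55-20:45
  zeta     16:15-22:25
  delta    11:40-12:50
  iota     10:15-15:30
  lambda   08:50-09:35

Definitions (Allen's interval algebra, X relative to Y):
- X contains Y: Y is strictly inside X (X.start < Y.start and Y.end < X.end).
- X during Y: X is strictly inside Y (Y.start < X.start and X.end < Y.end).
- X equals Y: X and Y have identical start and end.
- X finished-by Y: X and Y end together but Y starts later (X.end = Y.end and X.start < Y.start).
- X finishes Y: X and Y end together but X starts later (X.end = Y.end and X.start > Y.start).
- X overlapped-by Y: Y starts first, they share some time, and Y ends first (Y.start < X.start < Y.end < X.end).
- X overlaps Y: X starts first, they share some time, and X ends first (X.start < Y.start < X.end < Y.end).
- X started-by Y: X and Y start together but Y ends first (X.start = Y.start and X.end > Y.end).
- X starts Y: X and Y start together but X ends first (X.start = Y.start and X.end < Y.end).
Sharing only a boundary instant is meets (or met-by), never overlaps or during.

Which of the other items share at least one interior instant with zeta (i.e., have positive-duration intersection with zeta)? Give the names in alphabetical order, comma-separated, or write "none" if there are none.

Target zeta = [16:15, 22:25].
alpha [12:55, 20:45] → overlaps → yes.
beta [10:40, 11:30] → before → no.
delta [11:40, 12:50] → before → no.
epsilon [17:40, 21:20] → during → yes.
gamma [12:45, 20:45] → overlaps → yes.
iota [10:15, 15:30] → before → no.
kappa [18:30, 18:45] → during → yes.
lambda [08:50, 09:35] → before → no.
mu [09:35, 14:10] → before → no.
theta [16:35, 22:25] → finishes → yes.
Result: alpha, epsilon, gamma, kappa, theta.

alpha, epsilon, gamma, kappa, theta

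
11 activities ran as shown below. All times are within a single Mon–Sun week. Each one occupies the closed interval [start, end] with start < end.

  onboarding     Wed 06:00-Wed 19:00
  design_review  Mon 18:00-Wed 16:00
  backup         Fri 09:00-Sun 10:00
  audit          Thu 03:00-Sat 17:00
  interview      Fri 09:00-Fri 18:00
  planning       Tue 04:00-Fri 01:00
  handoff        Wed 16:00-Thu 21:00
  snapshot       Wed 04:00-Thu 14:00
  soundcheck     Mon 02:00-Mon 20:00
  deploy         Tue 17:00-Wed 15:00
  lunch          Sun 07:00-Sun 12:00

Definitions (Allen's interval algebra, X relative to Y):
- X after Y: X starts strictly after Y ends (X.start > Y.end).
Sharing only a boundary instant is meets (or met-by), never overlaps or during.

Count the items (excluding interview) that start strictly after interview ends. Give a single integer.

Target interview = [Fri 09:00, Fri 18:00].
audit [Thu 03:00, Sat 17:00] → contains → no.
backup [Fri 09:00, Sun 10:00] → started-by → no.
deploy [Tue 17:00, Wed 15:00] → before → no.
design_review [Mon 18:00, Wed 16:00] → before → no.
handoff [Wed 16:00, Thu 21:00] → before → no.
lunch [Sun 07:00, Sun 12:00] → after → counts.
onboarding [Wed 06:00, Wed 19:00] → before → no.
planning [Tue 04:00, Fri 01:00] → before → no.
snapshot [Wed 04:00, Thu 14:00] → before → no.
soundcheck [Mon 02:00, Mon 20:00] → before → no.
Total: 1.

1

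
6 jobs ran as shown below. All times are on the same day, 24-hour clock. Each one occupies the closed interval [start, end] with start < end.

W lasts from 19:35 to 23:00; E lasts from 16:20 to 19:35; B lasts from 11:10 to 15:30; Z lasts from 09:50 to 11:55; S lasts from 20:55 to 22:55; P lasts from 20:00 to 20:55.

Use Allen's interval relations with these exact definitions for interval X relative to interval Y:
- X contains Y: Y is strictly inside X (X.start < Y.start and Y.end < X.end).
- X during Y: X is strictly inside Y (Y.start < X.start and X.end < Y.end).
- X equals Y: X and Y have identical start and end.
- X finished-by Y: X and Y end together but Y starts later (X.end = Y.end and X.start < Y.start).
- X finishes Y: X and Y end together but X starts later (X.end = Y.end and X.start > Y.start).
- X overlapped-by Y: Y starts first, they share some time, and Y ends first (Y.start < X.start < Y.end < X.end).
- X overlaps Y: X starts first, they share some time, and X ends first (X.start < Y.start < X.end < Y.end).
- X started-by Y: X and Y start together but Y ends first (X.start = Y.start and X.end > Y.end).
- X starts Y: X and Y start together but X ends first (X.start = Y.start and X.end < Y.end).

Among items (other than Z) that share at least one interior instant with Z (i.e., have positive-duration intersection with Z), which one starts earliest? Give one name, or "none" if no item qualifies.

Target Z = [09:50, 11:55].
B [11:10, 15:30] → overlapped-by → candidate.
E [16:20, 19:35] → after → excluded.
P [20:00, 20:55] → after → excluded.
S [20:55, 22:55] → after → excluded.
W [19:35, 23:00] → after → excluded.
Among candidates, earliest start is 11:10 → B.

B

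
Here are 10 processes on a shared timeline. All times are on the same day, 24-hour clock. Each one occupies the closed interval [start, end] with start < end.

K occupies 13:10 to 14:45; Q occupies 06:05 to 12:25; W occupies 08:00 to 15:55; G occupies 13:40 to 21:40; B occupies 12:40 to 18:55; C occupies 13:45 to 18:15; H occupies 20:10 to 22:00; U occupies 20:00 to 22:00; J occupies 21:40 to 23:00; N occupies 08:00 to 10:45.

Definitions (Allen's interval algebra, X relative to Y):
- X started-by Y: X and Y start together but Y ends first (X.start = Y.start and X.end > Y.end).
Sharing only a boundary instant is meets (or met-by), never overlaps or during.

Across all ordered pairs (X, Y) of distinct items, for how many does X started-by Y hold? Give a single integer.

1

Checking all 90 ordered pairs for relation 'started-by'; matching pairs in alphabetical order:
(W, N): W started-by N ✓
Count: 1.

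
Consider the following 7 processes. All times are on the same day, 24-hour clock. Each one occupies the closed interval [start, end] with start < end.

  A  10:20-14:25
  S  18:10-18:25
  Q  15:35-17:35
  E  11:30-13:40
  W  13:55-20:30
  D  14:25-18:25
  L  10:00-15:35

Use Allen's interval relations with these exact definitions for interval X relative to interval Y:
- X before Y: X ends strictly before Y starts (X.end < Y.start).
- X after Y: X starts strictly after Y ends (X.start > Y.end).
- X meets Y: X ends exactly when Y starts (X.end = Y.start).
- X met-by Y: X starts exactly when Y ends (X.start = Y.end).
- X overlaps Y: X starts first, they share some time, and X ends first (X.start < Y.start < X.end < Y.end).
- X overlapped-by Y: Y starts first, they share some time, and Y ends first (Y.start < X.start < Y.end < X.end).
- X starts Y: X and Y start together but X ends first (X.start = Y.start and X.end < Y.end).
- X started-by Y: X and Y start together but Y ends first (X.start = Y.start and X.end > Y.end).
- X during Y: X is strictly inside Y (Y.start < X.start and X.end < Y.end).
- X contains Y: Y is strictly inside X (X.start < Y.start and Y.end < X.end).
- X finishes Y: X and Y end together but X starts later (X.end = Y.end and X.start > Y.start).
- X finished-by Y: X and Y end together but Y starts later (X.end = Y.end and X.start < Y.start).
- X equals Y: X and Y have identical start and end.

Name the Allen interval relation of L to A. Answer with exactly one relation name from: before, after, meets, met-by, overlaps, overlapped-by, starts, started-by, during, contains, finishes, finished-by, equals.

L = [10:00, 15:35]; A = [10:20, 14:25].
Compare endpoints: L.start < A.start, L.start < A.end, L.end > A.start, L.end > A.end.
That pattern is 'contains'.

contains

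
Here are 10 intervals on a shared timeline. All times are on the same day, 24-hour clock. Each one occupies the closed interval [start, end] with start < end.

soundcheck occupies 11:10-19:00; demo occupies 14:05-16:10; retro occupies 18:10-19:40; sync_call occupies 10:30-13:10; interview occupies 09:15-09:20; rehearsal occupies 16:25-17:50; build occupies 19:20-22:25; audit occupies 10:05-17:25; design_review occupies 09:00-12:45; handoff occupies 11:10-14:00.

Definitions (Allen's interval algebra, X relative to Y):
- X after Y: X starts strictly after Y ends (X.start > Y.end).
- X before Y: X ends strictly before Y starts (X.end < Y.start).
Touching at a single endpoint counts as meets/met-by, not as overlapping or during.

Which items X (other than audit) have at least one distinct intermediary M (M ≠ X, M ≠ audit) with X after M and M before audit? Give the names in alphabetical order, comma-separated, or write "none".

Target audit = [10:05, 17:25].
Intermediaries M with M before audit: interview.
Via interview — items with X after interview: build, demo, handoff, rehearsal, retro, soundcheck, sync_call.
Union: build, demo, handoff, rehearsal, retro, soundcheck, sync_call.

build, demo, handoff, rehearsal, retro, soundcheck, sync_call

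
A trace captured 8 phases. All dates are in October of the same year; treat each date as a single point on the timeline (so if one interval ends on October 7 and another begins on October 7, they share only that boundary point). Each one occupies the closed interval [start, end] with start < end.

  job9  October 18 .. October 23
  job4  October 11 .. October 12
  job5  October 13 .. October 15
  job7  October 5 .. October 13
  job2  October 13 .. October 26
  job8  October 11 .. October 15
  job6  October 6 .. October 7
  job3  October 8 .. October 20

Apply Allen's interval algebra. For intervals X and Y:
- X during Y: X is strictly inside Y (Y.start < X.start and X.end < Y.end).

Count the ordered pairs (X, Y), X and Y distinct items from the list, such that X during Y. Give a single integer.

6

Checking all 56 ordered pairs for relation 'during'; matching pairs in alphabetical order:
(job4, job3): job4 during job3 ✓
(job4, job7): job4 during job7 ✓
(job5, job3): job5 during job3 ✓
(job6, job7): job6 during job7 ✓
(job8, job3): job8 during job3 ✓
(job9, job2): job9 during job2 ✓
Count: 6.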